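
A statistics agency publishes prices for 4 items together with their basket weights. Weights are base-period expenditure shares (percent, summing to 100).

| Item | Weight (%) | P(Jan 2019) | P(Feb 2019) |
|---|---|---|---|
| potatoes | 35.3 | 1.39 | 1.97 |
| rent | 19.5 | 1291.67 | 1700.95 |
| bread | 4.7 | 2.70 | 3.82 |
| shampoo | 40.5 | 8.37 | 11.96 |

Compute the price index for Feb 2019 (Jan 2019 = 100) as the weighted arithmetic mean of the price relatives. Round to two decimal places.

140.23

potatoes: 35.3 × (1.97/1.39) = 35.3 × 1.417266 = 50.0295
rent: 19.5 × (1700.95/1291.67) = 19.5 × 1.316861 = 25.6788
bread: 4.7 × (3.82/2.70) = 4.7 × 1.414815 = 6.6496
shampoo: 40.5 × (11.96/8.37) = 40.5 × 1.428913 = 57.8710
Index = Σ wᵢ·(p₁ᵢ/p₀ᵢ) = 50.0295 + 25.6788 + 6.6496 + 57.8710 = 140.2289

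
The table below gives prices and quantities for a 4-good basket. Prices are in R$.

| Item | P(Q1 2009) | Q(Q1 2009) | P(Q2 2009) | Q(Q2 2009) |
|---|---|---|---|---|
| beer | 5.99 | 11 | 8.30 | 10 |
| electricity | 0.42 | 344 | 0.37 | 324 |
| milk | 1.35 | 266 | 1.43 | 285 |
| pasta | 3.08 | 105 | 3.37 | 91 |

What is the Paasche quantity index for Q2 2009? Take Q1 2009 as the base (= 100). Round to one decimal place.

96.3

Paasche quantity index uses current-period prices as weights.
ΣP(Q2 2009)·Q(Q2 2009) = 8.30×10 + 0.37×324 + 1.43×285 + 3.37×91 = 83 + 119.88 + 407.55 + 306.67 = 917.1
ΣP(Q2 2009)·Q(Q1 2009) = 8.30×11 + 0.37×344 + 1.43×266 + 3.37×105 = 91.3 + 127.28 + 380.38 + 353.85 = 952.81
Index = 917.1 / 952.81 × 100 = 96.2521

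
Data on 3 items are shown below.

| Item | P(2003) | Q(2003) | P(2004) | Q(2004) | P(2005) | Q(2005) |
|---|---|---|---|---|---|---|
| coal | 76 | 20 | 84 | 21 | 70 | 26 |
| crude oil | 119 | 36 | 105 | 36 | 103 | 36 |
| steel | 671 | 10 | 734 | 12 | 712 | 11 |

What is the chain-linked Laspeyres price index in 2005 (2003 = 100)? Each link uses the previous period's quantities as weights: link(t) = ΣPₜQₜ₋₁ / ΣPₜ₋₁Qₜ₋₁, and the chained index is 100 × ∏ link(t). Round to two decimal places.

97.80

Link 2003→2004:
ΣP(2004)Q(2003) = 84×20 + 105×36 + 734×10 = 1680 + 3780 + 7340 = 12800
ΣP(2003)Q(2003) = 76×20 + 119×36 + 671×10 = 1520 + 4284 + 6710 = 12514
link = 12800/12514 = 1.022854
Link 2004→2005:
ΣP(2005)Q(2004) = 70×21 + 103×36 + 712×12 = 1470 + 3708 + 8544 = 13722
ΣP(2004)Q(2004) = 84×21 + 105×36 + 734×12 = 1764 + 3780 + 8808 = 14352
link = 13722/14352 = 0.956104
Chained index = 100 × 1.022854 × 0.956104 = 97.7955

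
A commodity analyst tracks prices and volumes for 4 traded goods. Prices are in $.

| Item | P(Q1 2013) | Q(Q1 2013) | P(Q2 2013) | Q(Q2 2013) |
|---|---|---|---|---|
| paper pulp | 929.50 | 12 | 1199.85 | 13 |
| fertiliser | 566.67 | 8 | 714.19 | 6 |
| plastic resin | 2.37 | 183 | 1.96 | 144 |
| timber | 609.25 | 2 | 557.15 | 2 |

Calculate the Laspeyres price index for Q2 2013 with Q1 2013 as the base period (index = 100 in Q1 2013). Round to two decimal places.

124.48

Laspeyres price index uses base-period quantities as weights.
ΣP(Q2 2013)·Q(Q1 2013) = 1199.85×12 + 714.19×8 + 1.96×183 + 557.15×2 = 14398.2 + 5713.52 + 358.68 + 1114.3 = 21584.7
ΣP(Q1 2013)·Q(Q1 2013) = 929.50×12 + 566.67×8 + 2.37×183 + 609.25×2 = 11154 + 4533.36 + 433.71 + 1218.5 = 17339.57
Index = 21584.7 / 17339.57 × 100 = 124.4823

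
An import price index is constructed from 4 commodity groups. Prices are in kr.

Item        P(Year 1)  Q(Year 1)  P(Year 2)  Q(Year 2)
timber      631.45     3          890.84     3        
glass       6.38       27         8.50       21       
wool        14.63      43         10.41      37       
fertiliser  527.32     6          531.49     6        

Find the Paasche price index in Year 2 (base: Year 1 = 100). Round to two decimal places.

Paasche price index uses current-period quantities as weights.
ΣP(Year 2)·Q(Year 2) = 890.84×3 + 8.50×21 + 10.41×37 + 531.49×6 = 2672.52 + 178.5 + 385.17 + 3188.94 = 6425.13
ΣP(Year 1)·Q(Year 2) = 631.45×3 + 6.38×21 + 14.63×37 + 527.32×6 = 1894.35 + 133.98 + 541.31 + 3163.92 = 5733.56
Index = 6425.13 / 5733.56 × 100 = 112.0618

112.06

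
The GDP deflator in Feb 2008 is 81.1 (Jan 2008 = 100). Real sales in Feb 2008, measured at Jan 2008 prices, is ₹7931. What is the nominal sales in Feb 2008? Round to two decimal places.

Nominal = Real × (Index/100) = 7931 × (81.1/100)
        = 7931 × 0.811 = 6432.0410

6432.04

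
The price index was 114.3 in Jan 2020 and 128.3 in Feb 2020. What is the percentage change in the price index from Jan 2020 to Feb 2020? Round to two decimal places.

12.25%

Change = (128.3 − 114.3) / 114.3 × 100
       = 14.0 / 114.3 × 100 = 12.2485%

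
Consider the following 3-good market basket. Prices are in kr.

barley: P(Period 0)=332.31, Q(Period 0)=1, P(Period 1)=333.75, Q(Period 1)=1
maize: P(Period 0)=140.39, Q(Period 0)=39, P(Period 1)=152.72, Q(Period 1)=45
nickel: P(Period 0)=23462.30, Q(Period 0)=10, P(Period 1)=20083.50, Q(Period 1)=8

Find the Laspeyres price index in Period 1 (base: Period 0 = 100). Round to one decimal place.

Laspeyres price index uses base-period quantities as weights.
ΣP(Period 1)·Q(Period 0) = 333.75×1 + 152.72×39 + 20083.50×10 = 333.75 + 5956.08 + 200835 = 207124.83
ΣP(Period 0)·Q(Period 0) = 332.31×1 + 140.39×39 + 23462.30×10 = 332.31 + 5475.21 + 234623 = 240430.52
Index = 207124.83 / 240430.52 × 100 = 86.1475

86.1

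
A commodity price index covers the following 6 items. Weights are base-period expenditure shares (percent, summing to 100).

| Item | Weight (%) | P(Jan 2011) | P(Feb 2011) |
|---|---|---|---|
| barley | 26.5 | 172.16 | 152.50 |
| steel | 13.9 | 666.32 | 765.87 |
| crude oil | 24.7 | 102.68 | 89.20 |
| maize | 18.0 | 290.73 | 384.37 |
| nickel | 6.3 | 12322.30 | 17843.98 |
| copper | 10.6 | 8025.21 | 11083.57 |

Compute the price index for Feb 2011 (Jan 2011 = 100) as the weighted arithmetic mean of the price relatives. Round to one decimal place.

108.5

barley: 26.5 × (152.50/172.16) = 26.5 × 0.885804 = 23.4738
steel: 13.9 × (765.87/666.32) = 13.9 × 1.149403 = 15.9767
crude oil: 24.7 × (89.20/102.68) = 24.7 × 0.868718 = 21.4573
maize: 18.0 × (384.37/290.73) = 18.0 × 1.322086 = 23.7975
nickel: 6.3 × (17843.98/12322.30) = 6.3 × 1.448105 = 9.1231
copper: 10.6 × (11083.57/8025.21) = 10.6 × 1.381094 = 14.6396
Index = Σ wᵢ·(p₁ᵢ/p₀ᵢ) = 23.4738 + 15.9767 + 21.4573 + 23.7975 + 9.1231 + 14.6396 = 108.4680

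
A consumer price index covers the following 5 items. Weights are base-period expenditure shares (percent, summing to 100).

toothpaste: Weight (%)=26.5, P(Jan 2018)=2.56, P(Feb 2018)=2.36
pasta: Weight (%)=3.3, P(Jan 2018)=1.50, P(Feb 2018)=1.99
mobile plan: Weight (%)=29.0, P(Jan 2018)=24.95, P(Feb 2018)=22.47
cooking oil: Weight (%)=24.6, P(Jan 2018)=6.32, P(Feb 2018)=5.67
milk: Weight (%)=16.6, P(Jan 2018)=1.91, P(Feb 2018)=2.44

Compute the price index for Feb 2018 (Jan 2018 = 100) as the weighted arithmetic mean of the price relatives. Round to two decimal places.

98.20

toothpaste: 26.5 × (2.36/2.56) = 26.5 × 0.921875 = 24.4297
pasta: 3.3 × (1.99/1.50) = 3.3 × 1.326667 = 4.3780
mobile plan: 29.0 × (22.47/24.95) = 29.0 × 0.900601 = 26.1174
cooking oil: 24.6 × (5.67/6.32) = 24.6 × 0.897152 = 22.0699
milk: 16.6 × (2.44/1.91) = 16.6 × 1.277487 = 21.2063
Index = Σ wᵢ·(p₁ᵢ/p₀ᵢ) = 24.4297 + 4.3780 + 26.1174 + 22.0699 + 21.2063 = 98.2013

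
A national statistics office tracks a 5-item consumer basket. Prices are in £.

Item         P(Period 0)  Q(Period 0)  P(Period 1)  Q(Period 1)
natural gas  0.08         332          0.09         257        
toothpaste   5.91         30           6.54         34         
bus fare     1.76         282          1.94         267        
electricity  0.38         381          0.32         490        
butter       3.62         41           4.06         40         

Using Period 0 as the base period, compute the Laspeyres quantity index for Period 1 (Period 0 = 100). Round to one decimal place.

102.9

Laspeyres quantity index uses base-period prices as weights.
ΣP(Period 0)·Q(Period 1) = 0.08×257 + 5.91×34 + 1.76×267 + 0.38×490 + 3.62×40 = 20.56 + 200.94 + 469.92 + 186.2 + 144.8 = 1022.42
ΣP(Period 0)·Q(Period 0) = 0.08×332 + 5.91×30 + 1.76×282 + 0.38×381 + 3.62×41 = 26.56 + 177.3 + 496.32 + 144.78 + 148.42 = 993.38
Index = 1022.42 / 993.38 × 100 = 102.9234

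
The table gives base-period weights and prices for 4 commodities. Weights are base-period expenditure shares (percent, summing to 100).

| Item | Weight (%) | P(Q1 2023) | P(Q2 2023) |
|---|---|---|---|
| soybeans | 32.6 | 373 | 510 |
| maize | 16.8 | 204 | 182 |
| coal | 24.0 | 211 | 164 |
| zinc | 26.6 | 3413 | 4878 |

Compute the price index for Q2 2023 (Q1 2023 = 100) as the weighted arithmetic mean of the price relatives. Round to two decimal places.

soybeans: 32.6 × (510/373) = 32.6 × 1.367292 = 44.5737
maize: 16.8 × (182/204) = 16.8 × 0.892157 = 14.9882
coal: 24.0 × (164/211) = 24.0 × 0.777251 = 18.6540
zinc: 26.6 × (4878/3413) = 26.6 × 1.429241 = 38.0178
Index = Σ wᵢ·(p₁ᵢ/p₀ᵢ) = 44.5737 + 14.9882 + 18.6540 + 38.0178 = 116.2338

116.23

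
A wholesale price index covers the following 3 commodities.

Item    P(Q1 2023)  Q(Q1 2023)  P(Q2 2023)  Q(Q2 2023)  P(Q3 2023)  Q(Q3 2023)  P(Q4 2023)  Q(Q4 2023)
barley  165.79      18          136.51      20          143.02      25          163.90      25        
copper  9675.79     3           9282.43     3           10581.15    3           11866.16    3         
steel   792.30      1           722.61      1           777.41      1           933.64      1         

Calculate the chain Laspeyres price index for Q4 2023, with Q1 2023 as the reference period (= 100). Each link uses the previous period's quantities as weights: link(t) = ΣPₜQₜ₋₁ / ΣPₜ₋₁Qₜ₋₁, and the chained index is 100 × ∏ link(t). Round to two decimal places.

Link Q1 2023→Q2 2023:
ΣP(Q2 2023)Q(Q1 2023) = 136.51×18 + 9282.43×3 + 722.61×1 = 2457.18 + 27847.29 + 722.61 = 31027.08
ΣP(Q1 2023)Q(Q1 2023) = 165.79×18 + 9675.79×3 + 792.30×1 = 2984.22 + 29027.37 + 792.3 = 32803.89
link = 31027.08/32803.89 = 0.945835
Link Q2 2023→Q3 2023:
ΣP(Q3 2023)Q(Q2 2023) = 143.02×20 + 10581.15×3 + 777.41×1 = 2860.4 + 31743.45 + 777.41 = 35381.26
ΣP(Q2 2023)Q(Q2 2023) = 136.51×20 + 9282.43×3 + 722.61×1 = 2730.2 + 27847.29 + 722.61 = 31300.1
link = 35381.26/31300.1 = 1.130388
Link Q3 2023→Q4 2023:
ΣP(Q4 2023)Q(Q3 2023) = 163.90×25 + 11866.16×3 + 933.64×1 = 4097.5 + 35598.48 + 933.64 = 40629.62
ΣP(Q3 2023)Q(Q3 2023) = 143.02×25 + 10581.15×3 + 777.41×1 = 3575.5 + 31743.45 + 777.41 = 36096.36
link = 40629.62/36096.36 = 1.125588
Chained index = 100 × 0.945835 × 1.130388 × 1.125588 = 120.3435

120.34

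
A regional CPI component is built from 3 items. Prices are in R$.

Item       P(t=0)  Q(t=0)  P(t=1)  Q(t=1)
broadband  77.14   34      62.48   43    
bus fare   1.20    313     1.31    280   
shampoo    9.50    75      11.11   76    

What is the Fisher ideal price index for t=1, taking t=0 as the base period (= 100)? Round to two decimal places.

89.92

Laspeyres component (base-period weights):
ΣP(t=1)Q(t=0) = 62.48×34 + 1.31×313 + 11.11×75 = 2124.32 + 410.03 + 833.25 = 3367.6
ΣP(t=0)Q(t=0) = 77.14×34 + 1.20×313 + 9.50×75 = 2622.76 + 375.6 + 712.5 = 3710.86
L = 3367.6 / 3710.86 × 100 = 90.7499
Paasche component (current-period weights):
ΣP(t=1)Q(t=1) = 62.48×43 + 1.31×280 + 11.11×76 = 2686.64 + 366.8 + 844.36 = 3897.8
ΣP(t=0)Q(t=1) = 77.14×43 + 1.20×280 + 9.50×76 = 3317.02 + 336 + 722 = 4375.02
P = 3897.8 / 4375.02 × 100 = 89.0922
Fisher = √(L × P) = √(90.7499 × 89.0922) = 89.9172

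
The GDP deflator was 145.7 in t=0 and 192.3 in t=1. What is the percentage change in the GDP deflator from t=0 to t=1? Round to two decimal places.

31.98%

Change = (192.3 − 145.7) / 145.7 × 100
       = 46.6 / 145.7 × 100 = 31.9835%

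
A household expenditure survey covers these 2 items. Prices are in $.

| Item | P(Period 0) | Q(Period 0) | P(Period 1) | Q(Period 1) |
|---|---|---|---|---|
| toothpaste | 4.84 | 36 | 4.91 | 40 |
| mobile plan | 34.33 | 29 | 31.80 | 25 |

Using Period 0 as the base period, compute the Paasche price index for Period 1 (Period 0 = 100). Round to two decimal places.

Paasche price index uses current-period quantities as weights.
ΣP(Period 1)·Q(Period 1) = 4.91×40 + 31.80×25 = 196.4 + 795 = 991.4
ΣP(Period 0)·Q(Period 1) = 4.84×40 + 34.33×25 = 193.6 + 858.25 = 1051.85
Index = 991.4 / 1051.85 × 100 = 94.2530

94.25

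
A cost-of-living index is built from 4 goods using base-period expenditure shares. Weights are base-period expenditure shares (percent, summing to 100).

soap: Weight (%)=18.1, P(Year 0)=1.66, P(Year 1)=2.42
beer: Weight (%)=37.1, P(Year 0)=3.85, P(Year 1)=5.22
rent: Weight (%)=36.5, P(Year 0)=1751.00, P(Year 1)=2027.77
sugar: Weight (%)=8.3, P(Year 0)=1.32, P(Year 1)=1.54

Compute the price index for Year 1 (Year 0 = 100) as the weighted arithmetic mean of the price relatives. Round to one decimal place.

128.6

soap: 18.1 × (2.42/1.66) = 18.1 × 1.457831 = 26.3867
beer: 37.1 × (5.22/3.85) = 37.1 × 1.355844 = 50.3018
rent: 36.5 × (2027.77/1751.00) = 36.5 × 1.158064 = 42.2693
sugar: 8.3 × (1.54/1.32) = 8.3 × 1.166667 = 9.6833
Index = Σ wᵢ·(p₁ᵢ/p₀ᵢ) = 26.3867 + 50.3018 + 42.2693 + 9.6833 = 128.6412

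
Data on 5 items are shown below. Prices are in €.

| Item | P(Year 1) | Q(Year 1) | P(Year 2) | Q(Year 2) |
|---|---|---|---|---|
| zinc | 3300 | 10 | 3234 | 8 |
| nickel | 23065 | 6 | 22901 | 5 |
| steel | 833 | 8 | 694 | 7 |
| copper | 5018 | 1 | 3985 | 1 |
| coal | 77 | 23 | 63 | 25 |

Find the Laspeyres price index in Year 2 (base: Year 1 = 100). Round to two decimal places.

Laspeyres price index uses base-period quantities as weights.
ΣP(Year 2)·Q(Year 1) = 3234×10 + 22901×6 + 694×8 + 3985×1 + 63×23 = 32340 + 137406 + 5552 + 3985 + 1449 = 180732
ΣP(Year 1)·Q(Year 1) = 3300×10 + 23065×6 + 833×8 + 5018×1 + 77×23 = 33000 + 138390 + 6664 + 5018 + 1771 = 184843
Index = 180732 / 184843 × 100 = 97.7760

97.78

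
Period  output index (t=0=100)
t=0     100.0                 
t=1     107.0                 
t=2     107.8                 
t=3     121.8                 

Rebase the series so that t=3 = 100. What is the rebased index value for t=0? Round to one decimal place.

Rebased(t=0) = 100.0 / 121.8 × 100 = 82.1018

82.1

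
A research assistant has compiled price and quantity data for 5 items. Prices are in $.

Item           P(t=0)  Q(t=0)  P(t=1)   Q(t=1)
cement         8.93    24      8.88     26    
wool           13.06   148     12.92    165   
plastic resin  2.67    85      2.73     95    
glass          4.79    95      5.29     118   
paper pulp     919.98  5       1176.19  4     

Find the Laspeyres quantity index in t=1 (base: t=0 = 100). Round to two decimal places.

Laspeyres quantity index uses base-period prices as weights.
ΣP(t=0)·Q(t=1) = 8.93×26 + 13.06×165 + 2.67×95 + 4.79×118 + 919.98×4 = 232.18 + 2154.9 + 253.65 + 565.22 + 3679.92 = 6885.87
ΣP(t=0)·Q(t=0) = 8.93×24 + 13.06×148 + 2.67×85 + 4.79×95 + 919.98×5 = 214.32 + 1932.88 + 226.95 + 455.05 + 4599.9 = 7429.1
Index = 6885.87 / 7429.1 × 100 = 92.6878

92.69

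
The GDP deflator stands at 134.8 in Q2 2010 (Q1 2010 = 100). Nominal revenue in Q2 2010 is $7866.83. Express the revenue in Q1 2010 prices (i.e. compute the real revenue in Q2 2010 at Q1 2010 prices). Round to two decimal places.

Real = Nominal ÷ (Index/100) = 7866.83 ÷ (134.8/100)
     = 7866.83 ÷ 1.348 = 5835.9273

5835.93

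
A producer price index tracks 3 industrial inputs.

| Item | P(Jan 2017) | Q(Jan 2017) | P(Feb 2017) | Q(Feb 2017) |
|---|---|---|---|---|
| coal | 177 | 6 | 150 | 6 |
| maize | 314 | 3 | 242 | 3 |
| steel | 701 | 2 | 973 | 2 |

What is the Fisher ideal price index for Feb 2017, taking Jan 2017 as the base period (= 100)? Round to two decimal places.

104.87

Laspeyres component (base-period weights):
ΣP(Feb 2017)Q(Jan 2017) = 150×6 + 242×3 + 973×2 = 900 + 726 + 1946 = 3572
ΣP(Jan 2017)Q(Jan 2017) = 177×6 + 314×3 + 701×2 = 1062 + 942 + 1402 = 3406
L = 3572 / 3406 × 100 = 104.8738
Paasche component (current-period weights):
ΣP(Feb 2017)Q(Feb 2017) = 150×6 + 242×3 + 973×2 = 900 + 726 + 1946 = 3572
ΣP(Jan 2017)Q(Feb 2017) = 177×6 + 314×3 + 701×2 = 1062 + 942 + 1402 = 3406
P = 3572 / 3406 × 100 = 104.8738
Fisher = √(L × P) = √(104.8738 × 104.8738) = 104.8738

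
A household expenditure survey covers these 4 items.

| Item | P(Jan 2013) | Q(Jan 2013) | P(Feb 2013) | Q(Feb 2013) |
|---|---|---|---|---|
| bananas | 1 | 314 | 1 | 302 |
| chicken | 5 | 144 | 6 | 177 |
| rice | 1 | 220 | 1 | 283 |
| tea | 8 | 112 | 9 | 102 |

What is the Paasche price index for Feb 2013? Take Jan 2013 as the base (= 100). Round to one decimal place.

112.2

Paasche price index uses current-period quantities as weights.
ΣP(Feb 2013)·Q(Feb 2013) = 1×302 + 6×177 + 1×283 + 9×102 = 302 + 1062 + 283 + 918 = 2565
ΣP(Jan 2013)·Q(Feb 2013) = 1×302 + 5×177 + 1×283 + 8×102 = 302 + 885 + 283 + 816 = 2286
Index = 2565 / 2286 × 100 = 112.2047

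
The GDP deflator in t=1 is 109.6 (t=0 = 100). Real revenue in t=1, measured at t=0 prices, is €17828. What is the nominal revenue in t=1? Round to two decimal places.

Nominal = Real × (Index/100) = 17828 × (109.6/100)
        = 17828 × 1.096 = 19539.4880

19539.49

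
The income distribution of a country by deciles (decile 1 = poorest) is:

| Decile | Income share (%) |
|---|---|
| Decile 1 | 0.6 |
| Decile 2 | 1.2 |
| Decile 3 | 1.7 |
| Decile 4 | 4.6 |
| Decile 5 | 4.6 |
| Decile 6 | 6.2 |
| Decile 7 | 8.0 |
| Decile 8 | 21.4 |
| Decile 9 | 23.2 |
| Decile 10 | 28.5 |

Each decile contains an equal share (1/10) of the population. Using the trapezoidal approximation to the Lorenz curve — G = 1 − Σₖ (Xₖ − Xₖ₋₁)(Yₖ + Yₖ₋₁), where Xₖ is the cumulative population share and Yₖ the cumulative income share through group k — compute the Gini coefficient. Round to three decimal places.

Cumulative income shares Yₖ: 0.0060, 0.0180, 0.0350, 0.0810, 0.1270, 0.1890, 0.2690, 0.4830, 0.7150, 1.0000
Σ (Xₖ−Xₖ₋₁)(Yₖ+Yₖ₋₁) = (1/10)(0.0060+0.0000) + (1/10)(0.0180+0.0060) + (1/10)(0.0350+0.0180) + (1/10)(0.0810+0.0350) + (1/10)(0.1270+0.0810) + (1/10)(0.1890+0.1270) + (1/10)(0.2690+0.1890) + (1/10)(0.4830+0.2690) + (1/10)(0.7150+0.4830) + (1/10)(1.0000+0.7150)
  = 0.0006 + 0.0024 + 0.0053 + 0.0116 + 0.0208 + 0.0316 + 0.0458 + 0.0752 + 0.1198 + 0.1715 = 0.4846
G = 1 − 0.4846 = 0.5154

0.515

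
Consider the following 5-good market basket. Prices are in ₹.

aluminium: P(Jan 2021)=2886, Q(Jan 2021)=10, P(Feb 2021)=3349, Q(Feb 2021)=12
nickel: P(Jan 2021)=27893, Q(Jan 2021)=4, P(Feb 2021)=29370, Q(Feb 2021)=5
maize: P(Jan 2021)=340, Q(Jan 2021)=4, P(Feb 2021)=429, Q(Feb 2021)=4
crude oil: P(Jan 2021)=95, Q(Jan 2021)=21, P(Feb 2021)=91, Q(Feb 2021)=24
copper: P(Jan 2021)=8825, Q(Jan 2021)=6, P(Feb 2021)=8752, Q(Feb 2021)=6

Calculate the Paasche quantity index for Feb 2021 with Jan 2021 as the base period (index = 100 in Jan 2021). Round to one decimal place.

117.5

Paasche quantity index uses current-period prices as weights.
ΣP(Feb 2021)·Q(Feb 2021) = 3349×12 + 29370×5 + 429×4 + 91×24 + 8752×6 = 40188 + 146850 + 1716 + 2184 + 52512 = 243450
ΣP(Feb 2021)·Q(Jan 2021) = 3349×10 + 29370×4 + 429×4 + 91×21 + 8752×6 = 33490 + 117480 + 1716 + 1911 + 52512 = 207109
Index = 243450 / 207109 × 100 = 117.5468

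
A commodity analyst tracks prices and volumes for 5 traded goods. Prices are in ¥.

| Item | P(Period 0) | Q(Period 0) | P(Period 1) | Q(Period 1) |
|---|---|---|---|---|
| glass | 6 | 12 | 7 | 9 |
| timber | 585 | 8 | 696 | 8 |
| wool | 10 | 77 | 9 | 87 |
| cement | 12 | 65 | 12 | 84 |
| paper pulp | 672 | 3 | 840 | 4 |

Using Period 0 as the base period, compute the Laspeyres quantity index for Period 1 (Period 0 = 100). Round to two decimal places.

Laspeyres quantity index uses base-period prices as weights.
ΣP(Period 0)·Q(Period 1) = 6×9 + 585×8 + 10×87 + 12×84 + 672×4 = 54 + 4680 + 870 + 1008 + 2688 = 9300
ΣP(Period 0)·Q(Period 0) = 6×12 + 585×8 + 10×77 + 12×65 + 672×3 = 72 + 4680 + 770 + 780 + 2016 = 8318
Index = 9300 / 8318 × 100 = 111.8057

111.81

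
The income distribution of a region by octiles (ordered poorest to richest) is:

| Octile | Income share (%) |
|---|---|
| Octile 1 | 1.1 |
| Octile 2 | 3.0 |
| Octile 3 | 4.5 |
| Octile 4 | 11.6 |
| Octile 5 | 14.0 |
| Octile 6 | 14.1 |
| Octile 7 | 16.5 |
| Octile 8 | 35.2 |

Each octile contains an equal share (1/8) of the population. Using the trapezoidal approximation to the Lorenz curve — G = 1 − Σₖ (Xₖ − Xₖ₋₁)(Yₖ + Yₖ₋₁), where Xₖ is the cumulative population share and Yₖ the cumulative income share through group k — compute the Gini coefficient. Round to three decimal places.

0.422

Cumulative income shares Yₖ: 0.0110, 0.0410, 0.0860, 0.2020, 0.3420, 0.4830, 0.6480, 1.0000
Σ (Xₖ−Xₖ₋₁)(Yₖ+Yₖ₋₁) = (1/8)(0.0110+0.0000) + (1/8)(0.0410+0.0110) + (1/8)(0.0860+0.0410) + (1/8)(0.2020+0.0860) + (1/8)(0.3420+0.2020) + (1/8)(0.4830+0.3420) + (1/8)(0.6480+0.4830) + (1/8)(1.0000+0.6480)
  = 0.0014 + 0.0065 + 0.0159 + 0.0360 + 0.0680 + 0.1031 + 0.1414 + 0.2060 = 0.5783
G = 1 − 0.5783 = 0.4217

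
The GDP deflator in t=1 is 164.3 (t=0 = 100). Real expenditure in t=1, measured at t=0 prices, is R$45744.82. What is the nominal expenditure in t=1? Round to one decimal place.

Nominal = Real × (Index/100) = 45744.82 × (164.3/100)
        = 45744.82 × 1.643 = 75158.7393

75158.7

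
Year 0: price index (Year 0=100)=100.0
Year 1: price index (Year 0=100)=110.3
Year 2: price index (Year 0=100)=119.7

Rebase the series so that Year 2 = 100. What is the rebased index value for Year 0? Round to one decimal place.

83.5

Rebased(Year 0) = 100.0 / 119.7 × 100 = 83.5422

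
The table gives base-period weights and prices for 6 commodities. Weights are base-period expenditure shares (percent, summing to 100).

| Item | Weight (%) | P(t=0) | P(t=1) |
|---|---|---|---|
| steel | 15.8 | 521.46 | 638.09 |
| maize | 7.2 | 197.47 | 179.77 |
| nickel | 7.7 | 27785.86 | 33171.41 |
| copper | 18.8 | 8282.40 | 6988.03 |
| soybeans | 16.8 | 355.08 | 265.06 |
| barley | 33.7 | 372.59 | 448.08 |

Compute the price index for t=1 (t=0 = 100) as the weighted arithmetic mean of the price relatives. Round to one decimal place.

104.0

steel: 15.8 × (638.09/521.46) = 15.8 × 1.223660 = 19.3338
maize: 7.2 × (179.77/197.47) = 7.2 × 0.910366 = 6.5546
nickel: 7.7 × (33171.41/27785.86) = 7.7 × 1.193823 = 9.1924
copper: 18.8 × (6988.03/8282.40) = 18.8 × 0.843720 = 15.8619
soybeans: 16.8 × (265.06/355.08) = 16.8 × 0.746480 = 12.5409
barley: 33.7 × (448.08/372.59) = 33.7 × 1.202609 = 40.5279
Index = Σ wᵢ·(p₁ᵢ/p₀ᵢ) = 19.3338 + 6.5546 + 9.1924 + 15.8619 + 12.5409 + 40.5279 = 104.0116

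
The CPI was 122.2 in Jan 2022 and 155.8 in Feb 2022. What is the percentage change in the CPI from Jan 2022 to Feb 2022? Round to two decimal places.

Change = (155.8 − 122.2) / 122.2 × 100
       = 33.6 / 122.2 × 100 = 27.4959%

27.50%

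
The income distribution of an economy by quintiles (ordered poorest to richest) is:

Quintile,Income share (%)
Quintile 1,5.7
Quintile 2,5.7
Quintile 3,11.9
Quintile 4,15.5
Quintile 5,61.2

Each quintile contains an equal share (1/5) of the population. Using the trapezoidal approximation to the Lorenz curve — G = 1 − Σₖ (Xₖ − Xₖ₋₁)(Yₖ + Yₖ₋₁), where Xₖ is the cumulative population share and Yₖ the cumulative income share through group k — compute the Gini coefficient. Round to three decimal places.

Cumulative income shares Yₖ: 0.0570, 0.1140, 0.2330, 0.3880, 1.0000
Σ (Xₖ−Xₖ₋₁)(Yₖ+Yₖ₋₁) = (1/5)(0.0570+0.0000) + (1/5)(0.1140+0.0570) + (1/5)(0.2330+0.1140) + (1/5)(0.3880+0.2330) + (1/5)(1.0000+0.3880)
  = 0.0114 + 0.0342 + 0.0694 + 0.1242 + 0.2776 = 0.5168
G = 1 − 0.5168 = 0.4832

0.483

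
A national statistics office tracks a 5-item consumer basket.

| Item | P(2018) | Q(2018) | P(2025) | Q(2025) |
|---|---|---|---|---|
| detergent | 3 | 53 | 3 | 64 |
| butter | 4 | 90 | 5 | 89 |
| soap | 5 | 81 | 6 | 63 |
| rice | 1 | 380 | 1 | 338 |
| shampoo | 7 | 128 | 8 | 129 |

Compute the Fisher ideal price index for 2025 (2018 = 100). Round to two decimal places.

113.47

Laspeyres component (base-period weights):
ΣP(2025)Q(2018) = 3×53 + 5×90 + 6×81 + 1×380 + 8×128 = 159 + 450 + 486 + 380 + 1024 = 2499
ΣP(2018)Q(2018) = 3×53 + 4×90 + 5×81 + 1×380 + 7×128 = 159 + 360 + 405 + 380 + 896 = 2200
L = 2499 / 2200 × 100 = 113.5909
Paasche component (current-period weights):
ΣP(2025)Q(2025) = 3×64 + 5×89 + 6×63 + 1×338 + 8×129 = 192 + 445 + 378 + 338 + 1032 = 2385
ΣP(2018)Q(2025) = 3×64 + 4×89 + 5×63 + 1×338 + 7×129 = 192 + 356 + 315 + 338 + 903 = 2104
P = 2385 / 2104 × 100 = 113.3555
Fisher = √(L × P) = √(113.5909 × 113.3555) = 113.4732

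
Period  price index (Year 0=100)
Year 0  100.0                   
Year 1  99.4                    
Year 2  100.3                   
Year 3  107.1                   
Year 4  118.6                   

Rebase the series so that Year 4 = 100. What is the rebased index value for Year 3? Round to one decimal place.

90.3

Rebased(Year 3) = 107.1 / 118.6 × 100 = 90.3035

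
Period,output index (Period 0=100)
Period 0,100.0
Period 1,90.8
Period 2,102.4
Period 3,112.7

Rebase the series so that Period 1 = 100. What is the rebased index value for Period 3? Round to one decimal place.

Rebased(Period 3) = 112.7 / 90.8 × 100 = 124.1189

124.1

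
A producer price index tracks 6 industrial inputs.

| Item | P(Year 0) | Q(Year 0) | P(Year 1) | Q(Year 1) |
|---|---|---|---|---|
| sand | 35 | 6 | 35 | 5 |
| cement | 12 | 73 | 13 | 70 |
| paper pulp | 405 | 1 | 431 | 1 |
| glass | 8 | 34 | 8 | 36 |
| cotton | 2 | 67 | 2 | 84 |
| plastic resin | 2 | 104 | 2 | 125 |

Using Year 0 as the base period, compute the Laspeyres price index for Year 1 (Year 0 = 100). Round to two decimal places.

Laspeyres price index uses base-period quantities as weights.
ΣP(Year 1)·Q(Year 0) = 35×6 + 13×73 + 431×1 + 8×34 + 2×67 + 2×104 = 210 + 949 + 431 + 272 + 134 + 208 = 2204
ΣP(Year 0)·Q(Year 0) = 35×6 + 12×73 + 405×1 + 8×34 + 2×67 + 2×104 = 210 + 876 + 405 + 272 + 134 + 208 = 2105
Index = 2204 / 2105 × 100 = 104.7031

104.70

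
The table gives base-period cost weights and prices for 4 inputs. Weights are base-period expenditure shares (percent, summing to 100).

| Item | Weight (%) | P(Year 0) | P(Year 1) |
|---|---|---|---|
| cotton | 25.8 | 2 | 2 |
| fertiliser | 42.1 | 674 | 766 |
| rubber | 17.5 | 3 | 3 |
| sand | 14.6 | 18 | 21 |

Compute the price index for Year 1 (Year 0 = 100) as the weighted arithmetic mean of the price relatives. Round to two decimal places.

cotton: 25.8 × (2/2) = 25.8 × 1.000000 = 25.8000
fertiliser: 42.1 × (766/674) = 42.1 × 1.136499 = 47.8466
rubber: 17.5 × (3/3) = 17.5 × 1.000000 = 17.5000
sand: 14.6 × (21/18) = 14.6 × 1.166667 = 17.0333
Index = Σ wᵢ·(p₁ᵢ/p₀ᵢ) = 25.8000 + 47.8466 + 17.5000 + 17.0333 = 108.1799

108.18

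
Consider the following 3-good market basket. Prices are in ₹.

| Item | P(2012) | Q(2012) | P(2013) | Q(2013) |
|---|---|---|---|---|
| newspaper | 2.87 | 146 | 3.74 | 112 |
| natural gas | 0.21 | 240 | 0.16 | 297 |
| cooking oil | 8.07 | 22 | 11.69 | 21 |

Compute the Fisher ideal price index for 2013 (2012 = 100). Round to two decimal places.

129.38

Laspeyres component (base-period weights):
ΣP(2013)Q(2012) = 3.74×146 + 0.16×240 + 11.69×22 = 546.04 + 38.4 + 257.18 = 841.62
ΣP(2012)Q(2012) = 2.87×146 + 0.21×240 + 8.07×22 = 419.02 + 50.4 + 177.54 = 646.96
L = 841.62 / 646.96 × 100 = 130.0884
Paasche component (current-period weights):
ΣP(2013)Q(2013) = 3.74×112 + 0.16×297 + 11.69×21 = 418.88 + 47.52 + 245.49 = 711.89
ΣP(2012)Q(2013) = 2.87×112 + 0.21×297 + 8.07×21 = 321.44 + 62.37 + 169.47 = 553.28
P = 711.89 / 553.28 × 100 = 128.6672
Fisher = √(L × P) = √(130.0884 × 128.6672) = 129.3759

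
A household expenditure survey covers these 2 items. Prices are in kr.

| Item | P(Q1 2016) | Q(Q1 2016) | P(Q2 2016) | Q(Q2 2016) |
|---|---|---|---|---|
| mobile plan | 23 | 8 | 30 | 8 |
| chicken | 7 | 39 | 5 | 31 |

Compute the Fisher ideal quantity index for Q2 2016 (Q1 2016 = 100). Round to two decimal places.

Laspeyres component (base-period weights):
ΣP(Q1 2016)Q(Q2 2016) = 23×8 + 7×31 = 184 + 217 = 401
ΣP(Q1 2016)Q(Q1 2016) = 23×8 + 7×39 = 184 + 273 = 457
L = 401 / 457 × 100 = 87.7462
Paasche component (current-period weights):
ΣP(Q2 2016)Q(Q2 2016) = 30×8 + 5×31 = 240 + 155 = 395
ΣP(Q2 2016)Q(Q1 2016) = 30×8 + 5×39 = 240 + 195 = 435
P = 395 / 435 × 100 = 90.8046
Fisher = √(L × P) = √(87.7462 × 90.8046) = 89.2623

89.26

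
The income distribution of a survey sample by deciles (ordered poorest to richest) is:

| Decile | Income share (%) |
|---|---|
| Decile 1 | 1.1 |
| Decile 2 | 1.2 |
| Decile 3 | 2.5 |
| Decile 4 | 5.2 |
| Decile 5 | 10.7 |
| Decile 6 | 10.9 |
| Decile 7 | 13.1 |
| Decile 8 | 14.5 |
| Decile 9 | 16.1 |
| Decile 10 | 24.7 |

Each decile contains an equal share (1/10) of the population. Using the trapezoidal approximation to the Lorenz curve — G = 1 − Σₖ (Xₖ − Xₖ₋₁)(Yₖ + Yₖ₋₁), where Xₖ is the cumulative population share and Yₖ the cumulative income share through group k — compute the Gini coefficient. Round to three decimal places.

0.401

Cumulative income shares Yₖ: 0.0110, 0.0230, 0.0480, 0.1000, 0.2070, 0.3160, 0.4470, 0.5920, 0.7530, 1.0000
Σ (Xₖ−Xₖ₋₁)(Yₖ+Yₖ₋₁) = (1/10)(0.0110+0.0000) + (1/10)(0.0230+0.0110) + (1/10)(0.0480+0.0230) + (1/10)(0.1000+0.0480) + (1/10)(0.2070+0.1000) + (1/10)(0.3160+0.2070) + (1/10)(0.4470+0.3160) + (1/10)(0.5920+0.4470) + (1/10)(0.7530+0.5920) + (1/10)(1.0000+0.7530)
  = 0.0011 + 0.0034 + 0.0071 + 0.0148 + 0.0307 + 0.0523 + 0.0763 + 0.1039 + 0.1345 + 0.1753 = 0.5994
G = 1 − 0.5994 = 0.4006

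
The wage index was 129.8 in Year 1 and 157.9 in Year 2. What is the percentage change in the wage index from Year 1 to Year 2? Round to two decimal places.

Change = (157.9 − 129.8) / 129.8 × 100
       = 28.1 / 129.8 × 100 = 21.6487%

21.65%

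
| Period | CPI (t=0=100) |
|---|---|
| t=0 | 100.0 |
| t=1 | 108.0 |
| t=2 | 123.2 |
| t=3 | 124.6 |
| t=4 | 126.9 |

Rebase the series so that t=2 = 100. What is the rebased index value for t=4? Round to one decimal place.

103.0

Rebased(t=4) = 126.9 / 123.2 × 100 = 103.0032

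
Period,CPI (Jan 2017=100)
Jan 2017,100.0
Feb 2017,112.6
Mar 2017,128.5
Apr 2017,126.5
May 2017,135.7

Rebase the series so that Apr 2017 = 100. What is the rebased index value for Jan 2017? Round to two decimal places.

Rebased(Jan 2017) = 100.0 / 126.5 × 100 = 79.0514

79.05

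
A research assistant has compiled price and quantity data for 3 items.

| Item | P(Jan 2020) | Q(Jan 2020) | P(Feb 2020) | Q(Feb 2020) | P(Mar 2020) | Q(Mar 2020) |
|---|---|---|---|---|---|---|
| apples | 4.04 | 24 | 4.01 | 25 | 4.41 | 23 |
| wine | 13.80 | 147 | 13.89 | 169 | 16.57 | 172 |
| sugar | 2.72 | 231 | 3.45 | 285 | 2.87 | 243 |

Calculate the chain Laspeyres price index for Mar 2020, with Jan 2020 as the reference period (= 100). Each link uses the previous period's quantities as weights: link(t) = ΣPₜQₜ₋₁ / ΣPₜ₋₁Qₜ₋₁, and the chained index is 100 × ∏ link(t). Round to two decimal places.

Link Jan 2020→Feb 2020:
ΣP(Feb 2020)Q(Jan 2020) = 4.01×24 + 13.89×147 + 3.45×231 = 96.24 + 2041.83 + 796.95 = 2935.02
ΣP(Jan 2020)Q(Jan 2020) = 4.04×24 + 13.80×147 + 2.72×231 = 96.96 + 2028.6 + 628.32 = 2753.88
link = 2935.02/2753.88 = 1.065776
Link Feb 2020→Mar 2020:
ΣP(Mar 2020)Q(Feb 2020) = 4.41×25 + 16.57×169 + 2.87×285 = 110.25 + 2800.33 + 817.95 = 3728.53
ΣP(Feb 2020)Q(Feb 2020) = 4.01×25 + 13.89×169 + 3.45×285 = 100.25 + 2347.41 + 983.25 = 3430.91
link = 3728.53/3430.91 = 1.086747
Chained index = 100 × 1.065776 × 1.086747 = 115.8229

115.82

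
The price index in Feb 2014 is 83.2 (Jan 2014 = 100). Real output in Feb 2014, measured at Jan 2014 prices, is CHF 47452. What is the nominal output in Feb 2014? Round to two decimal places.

39480.06

Nominal = Real × (Index/100) = 47452 × (83.2/100)
        = 47452 × 0.832 = 39480.0640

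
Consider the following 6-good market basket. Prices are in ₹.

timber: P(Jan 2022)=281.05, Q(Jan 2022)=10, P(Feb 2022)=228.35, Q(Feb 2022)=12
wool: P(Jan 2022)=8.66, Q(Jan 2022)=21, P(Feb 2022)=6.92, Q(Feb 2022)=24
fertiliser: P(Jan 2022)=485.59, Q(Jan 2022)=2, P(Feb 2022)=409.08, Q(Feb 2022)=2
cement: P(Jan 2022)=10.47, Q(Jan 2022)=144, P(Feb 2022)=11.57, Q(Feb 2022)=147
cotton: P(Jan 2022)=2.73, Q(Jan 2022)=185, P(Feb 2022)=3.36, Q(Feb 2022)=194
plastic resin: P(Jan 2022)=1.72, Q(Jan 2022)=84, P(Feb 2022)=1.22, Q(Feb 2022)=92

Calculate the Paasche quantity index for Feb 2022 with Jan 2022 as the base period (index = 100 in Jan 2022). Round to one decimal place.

Paasche quantity index uses current-period prices as weights.
ΣP(Feb 2022)·Q(Feb 2022) = 228.35×12 + 6.92×24 + 409.08×2 + 11.57×147 + 3.36×194 + 1.22×92 = 2740.2 + 166.08 + 818.16 + 1700.79 + 651.84 + 112.24 = 6189.31
ΣP(Feb 2022)·Q(Jan 2022) = 228.35×10 + 6.92×21 + 409.08×2 + 11.57×144 + 3.36×185 + 1.22×84 = 2283.5 + 145.32 + 818.16 + 1666.08 + 621.6 + 102.48 = 5637.14
Index = 6189.31 / 5637.14 × 100 = 109.7952

109.8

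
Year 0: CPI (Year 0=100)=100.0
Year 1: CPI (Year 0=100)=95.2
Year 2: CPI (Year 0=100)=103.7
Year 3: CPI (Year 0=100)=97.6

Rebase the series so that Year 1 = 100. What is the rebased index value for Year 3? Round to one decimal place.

Rebased(Year 3) = 97.6 / 95.2 × 100 = 102.5210

102.5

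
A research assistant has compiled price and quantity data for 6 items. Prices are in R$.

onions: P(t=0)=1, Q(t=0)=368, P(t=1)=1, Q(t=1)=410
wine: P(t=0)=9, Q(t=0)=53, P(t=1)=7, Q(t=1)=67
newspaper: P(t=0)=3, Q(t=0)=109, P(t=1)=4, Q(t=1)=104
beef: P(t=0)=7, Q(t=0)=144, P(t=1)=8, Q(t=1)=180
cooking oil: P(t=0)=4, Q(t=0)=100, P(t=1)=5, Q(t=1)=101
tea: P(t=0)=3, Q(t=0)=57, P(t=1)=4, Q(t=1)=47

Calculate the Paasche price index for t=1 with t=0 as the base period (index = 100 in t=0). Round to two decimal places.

Paasche price index uses current-period quantities as weights.
ΣP(t=1)·Q(t=1) = 1×410 + 7×67 + 4×104 + 8×180 + 5×101 + 4×47 = 410 + 469 + 416 + 1440 + 505 + 188 = 3428
ΣP(t=0)·Q(t=1) = 1×410 + 9×67 + 3×104 + 7×180 + 4×101 + 3×47 = 410 + 603 + 312 + 1260 + 404 + 141 = 3130
Index = 3428 / 3130 × 100 = 109.5208

109.52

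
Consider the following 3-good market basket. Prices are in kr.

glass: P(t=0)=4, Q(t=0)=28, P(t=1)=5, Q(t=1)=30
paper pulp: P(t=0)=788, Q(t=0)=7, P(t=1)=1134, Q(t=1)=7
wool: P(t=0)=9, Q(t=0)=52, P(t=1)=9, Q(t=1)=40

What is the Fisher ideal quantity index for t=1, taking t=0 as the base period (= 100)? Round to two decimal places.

98.61

Laspeyres component (base-period weights):
ΣP(t=0)Q(t=1) = 4×30 + 788×7 + 9×40 = 120 + 5516 + 360 = 5996
ΣP(t=0)Q(t=0) = 4×28 + 788×7 + 9×52 = 112 + 5516 + 468 = 6096
L = 5996 / 6096 × 100 = 98.3596
Paasche component (current-period weights):
ΣP(t=1)Q(t=1) = 5×30 + 1134×7 + 9×40 = 150 + 7938 + 360 = 8448
ΣP(t=1)Q(t=0) = 5×28 + 1134×7 + 9×52 = 140 + 7938 + 468 = 8546
P = 8448 / 8546 × 100 = 98.8533
Fisher = √(L × P) = √(98.3596 × 98.8533) = 98.6061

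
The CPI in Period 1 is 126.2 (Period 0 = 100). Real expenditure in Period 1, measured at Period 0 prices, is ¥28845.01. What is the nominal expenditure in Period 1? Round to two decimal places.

36402.40

Nominal = Real × (Index/100) = 28845.01 × (126.2/100)
        = 28845.01 × 1.262 = 36402.4026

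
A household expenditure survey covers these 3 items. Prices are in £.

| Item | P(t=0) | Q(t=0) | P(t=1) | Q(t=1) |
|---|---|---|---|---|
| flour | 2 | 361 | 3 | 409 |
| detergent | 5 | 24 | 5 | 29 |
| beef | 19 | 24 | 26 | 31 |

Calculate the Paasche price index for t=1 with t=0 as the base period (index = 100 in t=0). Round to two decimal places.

Paasche price index uses current-period quantities as weights.
ΣP(t=1)·Q(t=1) = 3×409 + 5×29 + 26×31 = 1227 + 145 + 806 = 2178
ΣP(t=0)·Q(t=1) = 2×409 + 5×29 + 19×31 = 818 + 145 + 589 = 1552
Index = 2178 / 1552 × 100 = 140.3351

140.34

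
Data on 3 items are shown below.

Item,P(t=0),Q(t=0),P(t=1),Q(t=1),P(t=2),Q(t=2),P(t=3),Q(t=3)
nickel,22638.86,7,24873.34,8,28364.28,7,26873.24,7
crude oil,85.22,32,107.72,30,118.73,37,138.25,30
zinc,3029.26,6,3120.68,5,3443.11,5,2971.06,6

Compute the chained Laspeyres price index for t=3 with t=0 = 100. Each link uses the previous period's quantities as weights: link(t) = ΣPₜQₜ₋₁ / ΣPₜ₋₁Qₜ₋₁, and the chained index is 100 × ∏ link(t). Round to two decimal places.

117.61

Link t=0→t=1:
ΣP(t=1)Q(t=0) = 24873.34×7 + 107.72×32 + 3120.68×6 = 174113.38 + 3447.04 + 18724.08 = 196284.5
ΣP(t=0)Q(t=0) = 22638.86×7 + 85.22×32 + 3029.26×6 = 158472.02 + 2727.04 + 18175.56 = 179374.62
link = 196284.5/179374.62 = 1.094271
Link t=1→t=2:
ΣP(t=2)Q(t=1) = 28364.28×8 + 118.73×30 + 3443.11×5 = 226914.24 + 3561.9 + 17215.55 = 247691.69
ΣP(t=1)Q(t=1) = 24873.34×8 + 107.72×30 + 3120.68×5 = 198986.72 + 3231.6 + 15603.4 = 217821.72
link = 247691.69/217821.72 = 1.137130
Link t=2→t=3:
ΣP(t=3)Q(t=2) = 26873.24×7 + 138.25×37 + 2971.06×5 = 188112.68 + 5115.25 + 14855.3 = 208083.23
ΣP(t=2)Q(t=2) = 28364.28×7 + 118.73×37 + 3443.11×5 = 198549.96 + 4393.01 + 17215.55 = 220158.52
link = 208083.23/220158.52 = 0.945152
Chained index = 100 × 1.094271 × 1.137130 × 0.945152 = 117.6080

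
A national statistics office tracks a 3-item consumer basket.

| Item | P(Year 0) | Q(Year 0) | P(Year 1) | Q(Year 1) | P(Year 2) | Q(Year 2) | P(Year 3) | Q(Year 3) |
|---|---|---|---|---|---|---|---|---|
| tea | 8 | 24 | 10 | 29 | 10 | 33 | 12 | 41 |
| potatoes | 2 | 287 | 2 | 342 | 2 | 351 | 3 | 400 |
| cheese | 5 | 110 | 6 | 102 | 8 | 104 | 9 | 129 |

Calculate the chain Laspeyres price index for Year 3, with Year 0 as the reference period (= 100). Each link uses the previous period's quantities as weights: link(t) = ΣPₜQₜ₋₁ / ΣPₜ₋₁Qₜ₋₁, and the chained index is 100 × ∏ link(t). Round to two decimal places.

161.75

Link Year 0→Year 1:
ΣP(Year 1)Q(Year 0) = 10×24 + 2×287 + 6×110 = 240 + 574 + 660 = 1474
ΣP(Year 0)Q(Year 0) = 8×24 + 2×287 + 5×110 = 192 + 574 + 550 = 1316
link = 1474/1316 = 1.120061
Link Year 1→Year 2:
ΣP(Year 2)Q(Year 1) = 10×29 + 2×342 + 8×102 = 290 + 684 + 816 = 1790
ΣP(Year 1)Q(Year 1) = 10×29 + 2×342 + 6×102 = 290 + 684 + 612 = 1586
link = 1790/1586 = 1.128625
Link Year 2→Year 3:
ΣP(Year 3)Q(Year 2) = 12×33 + 3×351 + 9×104 = 396 + 1053 + 936 = 2385
ΣP(Year 2)Q(Year 2) = 10×33 + 2×351 + 8×104 = 330 + 702 + 832 = 1864
link = 2385/1864 = 1.279506
Chained index = 100 × 1.120061 × 1.128625 × 1.279506 = 161.7461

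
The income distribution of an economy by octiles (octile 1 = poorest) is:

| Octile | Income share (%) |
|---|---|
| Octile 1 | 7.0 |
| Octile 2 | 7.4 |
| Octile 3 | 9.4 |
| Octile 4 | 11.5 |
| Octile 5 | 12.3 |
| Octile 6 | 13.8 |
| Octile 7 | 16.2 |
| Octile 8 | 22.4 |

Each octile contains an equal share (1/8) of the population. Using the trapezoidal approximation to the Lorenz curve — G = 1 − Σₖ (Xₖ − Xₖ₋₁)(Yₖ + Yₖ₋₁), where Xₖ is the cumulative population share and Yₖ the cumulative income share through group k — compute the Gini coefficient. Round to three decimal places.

0.207

Cumulative income shares Yₖ: 0.0700, 0.1440, 0.2380, 0.3530, 0.4760, 0.6140, 0.7760, 1.0000
Σ (Xₖ−Xₖ₋₁)(Yₖ+Yₖ₋₁) = (1/8)(0.0700+0.0000) + (1/8)(0.1440+0.0700) + (1/8)(0.2380+0.1440) + (1/8)(0.3530+0.2380) + (1/8)(0.4760+0.3530) + (1/8)(0.6140+0.4760) + (1/8)(0.7760+0.6140) + (1/8)(1.0000+0.7760)
  = 0.0088 + 0.0268 + 0.0478 + 0.0739 + 0.1036 + 0.1363 + 0.1738 + 0.2220 = 0.7928
G = 1 − 0.7928 = 0.2072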